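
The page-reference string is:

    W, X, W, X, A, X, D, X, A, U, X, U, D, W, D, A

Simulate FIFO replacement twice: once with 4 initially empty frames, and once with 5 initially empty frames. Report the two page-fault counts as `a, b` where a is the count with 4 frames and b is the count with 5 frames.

6, 5

4 frames: F F . . F . F . . F . . . F . . → 6 faults.
5 frames: F F . . F . F . . F . . . . . . → 5 faults.
5 < 6: adding a frame reduced faults, as is typical.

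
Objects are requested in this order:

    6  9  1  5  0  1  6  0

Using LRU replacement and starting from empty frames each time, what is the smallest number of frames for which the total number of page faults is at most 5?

f=1: 8 faults
f=2: 8 faults
f=3: 6 faults
f=4: 6 faults
f=5: 5 faults
Smallest f with faults ≤ 5 is 5.

5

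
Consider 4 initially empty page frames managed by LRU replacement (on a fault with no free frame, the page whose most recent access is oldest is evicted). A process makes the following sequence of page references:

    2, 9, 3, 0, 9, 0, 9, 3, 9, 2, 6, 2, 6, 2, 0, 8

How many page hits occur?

9

2 → miss, frames {2}
9 → miss, frames {2,9}
3 → miss, frames {2,9,3}
0 → miss, frames {2,9,3,0}
9 → hit
0 → hit
9 → hit
3 → hit
9 → hit
2 → hit
6 → miss, evict 0, frames {3,9,2,6}
2 → hit
6 → hit
2 → hit
0 → miss, evict 3, frames {9,6,2,0}
8 → miss, evict 9, frames {6,2,0,8}
Hits: 9.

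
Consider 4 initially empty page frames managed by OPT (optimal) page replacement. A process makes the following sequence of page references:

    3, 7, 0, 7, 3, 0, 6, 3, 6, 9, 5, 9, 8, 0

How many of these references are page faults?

3: miss, frames [3]
7: miss, frames [3, 7]
0: miss, frames [3, 7, 0]
7: hit
3: hit
0: hit
6: miss, frames [3, 7, 0, 6]
3: hit
6: hit
9: miss, evict 6, frames [3, 7, 0, 9]
5: miss, evict 7, frames [3, 0, 9, 5]
9: hit
8: miss, evict 5, frames [3, 0, 9, 8]
0: hit
Page faults: 7.

7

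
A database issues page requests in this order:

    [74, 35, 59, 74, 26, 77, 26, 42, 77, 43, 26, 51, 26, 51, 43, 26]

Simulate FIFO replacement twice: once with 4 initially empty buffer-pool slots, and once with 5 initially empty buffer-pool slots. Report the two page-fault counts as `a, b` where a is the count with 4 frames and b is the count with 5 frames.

9, 8

4 frames: F F F . F F . F . F . F F . . . → 9 faults.
5 frames: F F F . F F . F . F . F . . . . → 8 faults.
8 < 9: adding a frame reduced faults, as is typical.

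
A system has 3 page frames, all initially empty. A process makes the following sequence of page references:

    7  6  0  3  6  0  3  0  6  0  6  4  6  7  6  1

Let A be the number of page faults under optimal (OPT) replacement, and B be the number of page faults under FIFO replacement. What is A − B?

-1

Under OPT: F F F F . . . . . . . F . F . F → 7 faults.
Under FIFO: F F F F . . . . . . . F F F . F → 8 faults.
A − B = 7 − 8 = -1.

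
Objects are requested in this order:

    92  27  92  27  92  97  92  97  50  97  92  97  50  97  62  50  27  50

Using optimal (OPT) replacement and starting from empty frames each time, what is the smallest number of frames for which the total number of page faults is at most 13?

2

f=1: 18 faults
f=2: 8 faults
f=3: 6 faults
f=4: 5 faults
f=5: 5 faults
Smallest f with faults ≤ 13 is 2.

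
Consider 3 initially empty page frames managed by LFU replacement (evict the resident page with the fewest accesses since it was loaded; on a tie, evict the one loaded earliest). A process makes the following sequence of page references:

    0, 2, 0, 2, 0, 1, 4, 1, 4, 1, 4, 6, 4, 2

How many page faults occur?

0 → fault, frames {0}
2 → fault, frames {0,2}
0 → hit
2 → hit
0 → hit
1 → fault, frames {0,2,1}
4 → fault, evict 1, frames {0,2,4}
1 → fault, evict 4, frames {0,2,1}
4 → fault, evict 1, frames {0,2,4}
1 → fault, evict 4, frames {0,2,1}
4 → fault, evict 1, frames {0,2,4}
6 → fault, evict 4, frames {0,2,6}
4 → fault, evict 6, frames {0,2,4}
2 → hit
Page faults: 10.

10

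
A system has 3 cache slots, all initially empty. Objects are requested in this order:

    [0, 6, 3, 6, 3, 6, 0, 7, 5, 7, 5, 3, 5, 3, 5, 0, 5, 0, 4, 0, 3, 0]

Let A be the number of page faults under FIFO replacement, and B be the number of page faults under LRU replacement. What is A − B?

-1

Under FIFO: F F F . . . . F F . . . . . . F . . F . F . → 8 faults.
Under LRU: F F F . . . . F F . . F . . . F . . F . F . → 9 faults.
A − B = 8 − 9 = -1.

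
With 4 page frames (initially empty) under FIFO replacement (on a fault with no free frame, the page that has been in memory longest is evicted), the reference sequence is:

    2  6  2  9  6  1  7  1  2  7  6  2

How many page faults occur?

2 -> miss, frames [2]
6 -> miss, frames [2, 6]
2 -> hit
9 -> miss, frames [2, 6, 9]
6 -> hit
1 -> miss, frames [2, 6, 9, 1]
7 -> miss, evict 2, frames [6, 9, 1, 7]
1 -> hit
2 -> miss, evict 6, frames [9, 1, 7, 2]
7 -> hit
6 -> miss, evict 9, frames [1, 7, 2, 6]
2 -> hit
Page faults: 7.

7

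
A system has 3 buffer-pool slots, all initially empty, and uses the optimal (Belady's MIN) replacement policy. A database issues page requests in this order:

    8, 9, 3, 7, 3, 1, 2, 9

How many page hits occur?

2

8: miss, frames [8]
9: miss, frames [8, 9]
3: miss, frames [8, 9, 3]
7: miss, evict 8, frames [9, 3, 7]
3: hit
1: miss, evict 7, frames [9, 3, 1]
2: miss, evict 1, frames [9, 3, 2]
9: hit
Hits: 2.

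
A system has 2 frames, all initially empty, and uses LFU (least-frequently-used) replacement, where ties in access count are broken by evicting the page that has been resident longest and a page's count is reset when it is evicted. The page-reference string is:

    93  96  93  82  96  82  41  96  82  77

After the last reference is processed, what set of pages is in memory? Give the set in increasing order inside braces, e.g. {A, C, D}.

93 → fault, frames (93)
96 → fault, frames (93 96)
93 → hit
82 → fault, evict 96, frames (93 82)
96 → fault, evict 82, frames (93 96)
82 → fault, evict 96, frames (93 82)
41 → fault, evict 82, frames (93 41)
96 → fault, evict 41, frames (93 96)
82 → fault, evict 96, frames (93 82)
77 → fault, evict 82, frames (93 77)

{77, 93}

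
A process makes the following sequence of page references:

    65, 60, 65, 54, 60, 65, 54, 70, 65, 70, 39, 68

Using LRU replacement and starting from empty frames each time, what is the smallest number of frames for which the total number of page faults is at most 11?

f=1: 12 faults
f=2: 10 faults
f=3: 6 faults
f=4: 6 faults
f=5: 6 faults
f=6: 6 faults
Smallest f with faults ≤ 11 is 2.

2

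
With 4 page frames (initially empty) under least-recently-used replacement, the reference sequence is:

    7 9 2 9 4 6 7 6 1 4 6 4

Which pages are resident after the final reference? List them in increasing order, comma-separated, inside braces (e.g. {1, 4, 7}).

{1, 4, 6, 7}

7 → miss, frames {7}
9 → miss, frames {7,9}
2 → miss, frames {7,9,2}
9 → hit
4 → miss, frames {7,2,9,4}
6 → miss, evict 7, frames {2,9,4,6}
7 → miss, evict 2, frames {9,4,6,7}
6 → hit
1 → miss, evict 9, frames {4,7,6,1}
4 → hit
6 → hit
4 → hit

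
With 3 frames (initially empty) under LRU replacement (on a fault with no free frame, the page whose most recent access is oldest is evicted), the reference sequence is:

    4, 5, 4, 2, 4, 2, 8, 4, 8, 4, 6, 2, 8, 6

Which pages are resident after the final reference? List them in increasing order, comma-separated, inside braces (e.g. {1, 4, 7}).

{2, 6, 8}

4 → miss, frames {4}
5 → miss, frames {4,5}
4 → hit
2 → miss, frames {5,4,2}
4 → hit
2 → hit
8 → miss, evict 5, frames {4,2,8}
4 → hit
8 → hit
4 → hit
6 → miss, evict 2, frames {8,4,6}
2 → miss, evict 8, frames {4,6,2}
8 → miss, evict 4, frames {6,2,8}
6 → hit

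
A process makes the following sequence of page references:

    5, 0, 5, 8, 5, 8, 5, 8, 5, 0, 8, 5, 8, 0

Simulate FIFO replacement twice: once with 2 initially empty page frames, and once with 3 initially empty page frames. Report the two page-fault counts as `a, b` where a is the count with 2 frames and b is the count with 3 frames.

8, 3

2 frames: F F . F F . . . . F F F . F → 8 faults.
3 frames: F F . F . . . . . . . . . . → 3 faults.
3 < 8: adding a frame reduced faults, as is typical.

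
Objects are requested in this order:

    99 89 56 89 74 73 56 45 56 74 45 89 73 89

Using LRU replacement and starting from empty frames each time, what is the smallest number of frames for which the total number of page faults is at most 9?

f=1: 14 faults
f=2: 11 faults
f=3: 10 faults
f=4: 8 faults
f=5: 6 faults
f=6: 6 faults
Smallest f with faults ≤ 9 is 4.

4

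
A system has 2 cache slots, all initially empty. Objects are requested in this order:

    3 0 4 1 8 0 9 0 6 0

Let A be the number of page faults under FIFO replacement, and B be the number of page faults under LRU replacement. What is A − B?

Under FIFO: F F F F F F F . F F → 9 faults.
Under LRU: F F F F F F F . F . → 8 faults.
A − B = 9 − 8 = 1.

1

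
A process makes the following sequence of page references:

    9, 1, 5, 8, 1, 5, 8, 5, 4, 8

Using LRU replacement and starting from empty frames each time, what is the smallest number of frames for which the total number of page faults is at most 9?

2

f=1: 10 faults
f=2: 9 faults
f=3: 5 faults
f=4: 5 faults
f=5: 5 faults
Smallest f with faults ≤ 9 is 2.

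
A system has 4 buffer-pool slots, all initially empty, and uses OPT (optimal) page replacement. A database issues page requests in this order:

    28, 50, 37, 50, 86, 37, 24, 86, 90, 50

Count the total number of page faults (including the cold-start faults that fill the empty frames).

28: fault, frames [28]
50: fault, frames [28, 50]
37: fault, frames [28, 50, 37]
50: hit
86: fault, frames [28, 50, 37, 86]
37: hit
24: fault, evict 37, frames [28, 50, 86, 24]
86: hit
90: fault, evict 24, frames [28, 50, 86, 90]
50: hit
Page faults: 6.

6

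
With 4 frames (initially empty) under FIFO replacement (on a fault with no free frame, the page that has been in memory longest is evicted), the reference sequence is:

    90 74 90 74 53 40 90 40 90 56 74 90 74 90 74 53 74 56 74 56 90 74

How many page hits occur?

90 -> fault, frames (90)
74 -> fault, frames (90 74)
90 -> hit
74 -> hit
53 -> fault, frames (90 74 53)
40 -> fault, frames (90 74 53 40)
90 -> hit
40 -> hit
90 -> hit
56 -> fault, evict 90, frames (74 53 40 56)
74 -> hit
90 -> fault, evict 74, frames (53 40 56 90)
74 -> fault, evict 53, frames (40 56 90 74)
90 -> hit
74 -> hit
53 -> fault, evict 40, frames (56 90 74 53)
74 -> hit
56 -> hit
74 -> hit
56 -> hit
90 -> hit
74 -> hit
Hits: 14.

14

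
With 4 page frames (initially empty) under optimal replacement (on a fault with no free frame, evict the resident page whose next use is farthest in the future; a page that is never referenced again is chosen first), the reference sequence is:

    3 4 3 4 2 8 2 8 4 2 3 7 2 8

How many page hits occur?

9

3: fault, frames [3]
4: fault, frames [3, 4]
3: hit
4: hit
2: fault, frames [3, 4, 2]
8: fault, frames [3, 4, 2, 8]
2: hit
8: hit
4: hit
2: hit
3: hit
7: fault, evict 4, frames [3, 2, 8, 7]
2: hit
8: hit
Hits: 9.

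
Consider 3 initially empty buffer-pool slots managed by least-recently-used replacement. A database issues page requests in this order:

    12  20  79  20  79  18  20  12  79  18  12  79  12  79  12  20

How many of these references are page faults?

8

12: fault, frames {12}
20: fault, frames {12,20}
79: fault, frames {12,20,79}
20: hit
79: hit
18: fault, evict 12, frames {20,79,18}
20: hit
12: fault, evict 79, frames {18,20,12}
79: fault, evict 18, frames {20,12,79}
18: fault, evict 20, frames {12,79,18}
12: hit
79: hit
12: hit
79: hit
12: hit
20: fault, evict 18, frames {79,12,20}
Page faults: 8.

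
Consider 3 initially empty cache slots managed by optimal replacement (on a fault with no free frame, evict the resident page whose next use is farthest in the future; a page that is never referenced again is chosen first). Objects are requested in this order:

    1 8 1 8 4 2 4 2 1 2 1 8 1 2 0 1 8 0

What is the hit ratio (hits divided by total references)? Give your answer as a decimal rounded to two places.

1: miss, frames [1]
8: miss, frames [1, 8]
1: hit
8: hit
4: miss, frames [1, 8, 4]
2: miss, evict 8, frames [1, 4, 2]
4: hit
2: hit
1: hit
2: hit
1: hit
8: miss, evict 4, frames [1, 2, 8]
1: hit
2: hit
0: miss, evict 2, frames [1, 8, 0]
1: hit
8: hit
0: hit
Hits: 12 of 18 references → 12/18 = 0.6667.

0.67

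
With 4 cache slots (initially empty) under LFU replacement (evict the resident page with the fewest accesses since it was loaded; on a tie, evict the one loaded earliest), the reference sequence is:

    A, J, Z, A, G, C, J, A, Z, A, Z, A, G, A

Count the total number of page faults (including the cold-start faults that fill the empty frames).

8

A -> fault, frames (A)
J -> fault, frames (A J)
Z -> fault, frames (A J Z)
A -> hit
G -> fault, frames (A J Z G)
C -> fault, evict J, frames (A Z G C)
J -> fault, evict Z, frames (A G C J)
A -> hit
Z -> fault, evict G, frames (A C J Z)
A -> hit
Z -> hit
A -> hit
G -> fault, evict C, frames (A J Z G)
A -> hit
Page faults: 8.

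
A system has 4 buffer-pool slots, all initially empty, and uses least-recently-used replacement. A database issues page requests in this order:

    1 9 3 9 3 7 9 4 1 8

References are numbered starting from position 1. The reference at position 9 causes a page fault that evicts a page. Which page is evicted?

pos 1: 1: miss, frames {1}
pos 2: 9: miss, frames {1,9}
pos 3: 3: miss, frames {1,9,3}
pos 4: 9: hit
pos 5: 3: hit
pos 6: 7: miss, frames {1,9,3,7}
pos 7: 9: hit
pos 8: 4: miss, evict 1, frames {3,7,9,4}
pos 9: 1: miss, evict 3, frames {7,9,4,1}
At position 9, page 3 is evicted.

3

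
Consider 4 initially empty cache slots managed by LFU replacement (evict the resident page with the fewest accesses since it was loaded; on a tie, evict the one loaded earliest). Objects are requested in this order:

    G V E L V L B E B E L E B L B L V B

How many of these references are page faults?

5

G → miss, frames (G)
V → miss, frames (G V)
E → miss, frames (G V E)
L → miss, frames (G V E L)
V → hit
L → hit
B → miss, evict G, frames (V E L B)
E → hit
B → hit
E → hit
L → hit
E → hit
B → hit
L → hit
B → hit
L → hit
V → hit
B → hit
Page faults: 5.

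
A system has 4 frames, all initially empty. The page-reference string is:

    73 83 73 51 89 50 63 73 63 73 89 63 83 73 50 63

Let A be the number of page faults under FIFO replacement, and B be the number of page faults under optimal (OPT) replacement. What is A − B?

1

Under FIFO: F F . F F F F F . . . . F . . . → 8 faults.
Under OPT: F F . F F F F . . . . . . . F . → 7 faults.
A − B = 8 − 7 = 1.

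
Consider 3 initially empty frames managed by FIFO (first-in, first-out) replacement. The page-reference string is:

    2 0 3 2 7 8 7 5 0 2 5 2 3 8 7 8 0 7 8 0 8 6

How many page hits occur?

2: fault, frames [2]
0: fault, frames [2, 0]
3: fault, frames [2, 0, 3]
2: hit
7: fault, evict 2, frames [0, 3, 7]
8: fault, evict 0, frames [3, 7, 8]
7: hit
5: fault, evict 3, frames [7, 8, 5]
0: fault, evict 7, frames [8, 5, 0]
2: fault, evict 8, frames [5, 0, 2]
5: hit
2: hit
3: fault, evict 5, frames [0, 2, 3]
8: fault, evict 0, frames [2, 3, 8]
7: fault, evict 2, frames [3, 8, 7]
8: hit
0: fault, evict 3, frames [8, 7, 0]
7: hit
8: hit
0: hit
8: hit
6: fault, evict 8, frames [7, 0, 6]
Hits: 9.

9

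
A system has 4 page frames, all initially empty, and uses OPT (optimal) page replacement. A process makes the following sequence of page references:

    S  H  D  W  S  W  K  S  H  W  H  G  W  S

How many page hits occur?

8

S -> fault, frames [S]
H -> fault, frames [S, H]
D -> fault, frames [S, H, D]
W -> fault, frames [S, H, D, W]
S -> hit
W -> hit
K -> fault, evict D, frames [S, H, W, K]
S -> hit
H -> hit
W -> hit
H -> hit
G -> fault, evict K, frames [S, H, W, G]
W -> hit
S -> hit
Hits: 8.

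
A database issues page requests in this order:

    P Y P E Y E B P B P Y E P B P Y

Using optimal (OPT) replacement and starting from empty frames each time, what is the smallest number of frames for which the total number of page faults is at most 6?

3

f=1: 16 faults
f=2: 9 faults
f=3: 6 faults
f=4: 4 faults
Smallest f with faults ≤ 6 is 3.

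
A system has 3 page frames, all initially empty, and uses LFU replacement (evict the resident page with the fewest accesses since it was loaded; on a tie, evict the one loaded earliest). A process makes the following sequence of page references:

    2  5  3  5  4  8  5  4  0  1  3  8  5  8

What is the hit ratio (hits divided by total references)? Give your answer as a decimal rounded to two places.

2 → miss, frames [2]
5 → miss, frames [2, 5]
3 → miss, frames [2, 5, 3]
5 → hit
4 → miss, evict 2, frames [5, 3, 4]
8 → miss, evict 3, frames [5, 4, 8]
5 → hit
4 → hit
0 → miss, evict 8, frames [5, 4, 0]
1 → miss, evict 0, frames [5, 4, 1]
3 → miss, evict 1, frames [5, 4, 3]
8 → miss, evict 3, frames [5, 4, 8]
5 → hit
8 → hit
Hits: 5 of 14 references → 5/14 = 0.3571.

0.36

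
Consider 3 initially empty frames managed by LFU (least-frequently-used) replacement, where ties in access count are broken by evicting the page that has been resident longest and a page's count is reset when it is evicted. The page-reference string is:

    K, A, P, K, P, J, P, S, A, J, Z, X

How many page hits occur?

3

K: fault, frames {K}
A: fault, frames {K,A}
P: fault, frames {K,A,P}
K: hit
P: hit
J: fault, evict A, frames {K,P,J}
P: hit
S: fault, evict J, frames {K,P,S}
A: fault, evict S, frames {K,P,A}
J: fault, evict A, frames {K,P,J}
Z: fault, evict J, frames {K,P,Z}
X: fault, evict Z, frames {K,P,X}
Hits: 3.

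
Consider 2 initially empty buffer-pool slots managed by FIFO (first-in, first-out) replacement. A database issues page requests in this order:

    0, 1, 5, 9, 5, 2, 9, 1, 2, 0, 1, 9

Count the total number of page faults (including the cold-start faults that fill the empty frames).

8

0 -> fault, frames {0}
1 -> fault, frames {0,1}
5 -> fault, evict 0, frames {1,5}
9 -> fault, evict 1, frames {5,9}
5 -> hit
2 -> fault, evict 5, frames {9,2}
9 -> hit
1 -> fault, evict 9, frames {2,1}
2 -> hit
0 -> fault, evict 2, frames {1,0}
1 -> hit
9 -> fault, evict 1, frames {0,9}
Page faults: 8.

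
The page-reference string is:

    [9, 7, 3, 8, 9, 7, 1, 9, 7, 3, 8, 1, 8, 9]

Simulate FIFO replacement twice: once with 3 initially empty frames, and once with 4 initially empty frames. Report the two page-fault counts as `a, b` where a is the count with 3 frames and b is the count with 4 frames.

10, 11

3 frames: F F F F F F F . . F F . . F → 10 faults.
4 frames: F F F F . . F F F F F F . F → 11 faults.
11 > 10: adding a frame increased faults — Belady's anomaly.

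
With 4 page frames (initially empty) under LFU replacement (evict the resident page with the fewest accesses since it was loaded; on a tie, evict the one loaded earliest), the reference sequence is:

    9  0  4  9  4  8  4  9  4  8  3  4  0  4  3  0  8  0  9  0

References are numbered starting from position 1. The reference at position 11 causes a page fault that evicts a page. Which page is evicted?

pos 1: 9: miss, frames {9}
pos 2: 0: miss, frames {9,0}
pos 3: 4: miss, frames {9,0,4}
pos 4: 9: hit
pos 5: 4: hit
pos 6: 8: miss, frames {9,0,4,8}
pos 7: 4: hit
pos 8: 9: hit
pos 9: 4: hit
pos 10: 8: hit
pos 11: 3: miss, evict 0, frames {9,4,8,3}
At position 11, page 0 is evicted.

0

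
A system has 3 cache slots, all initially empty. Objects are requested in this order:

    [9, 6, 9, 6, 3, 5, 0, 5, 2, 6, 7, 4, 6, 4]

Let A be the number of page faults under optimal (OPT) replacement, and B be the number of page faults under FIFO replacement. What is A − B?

-1

Under OPT: F F . . F F F . F . F F . . → 8 faults.
Under FIFO: F F . . F F F . F F F F . . → 9 faults.
A − B = 8 − 9 = -1.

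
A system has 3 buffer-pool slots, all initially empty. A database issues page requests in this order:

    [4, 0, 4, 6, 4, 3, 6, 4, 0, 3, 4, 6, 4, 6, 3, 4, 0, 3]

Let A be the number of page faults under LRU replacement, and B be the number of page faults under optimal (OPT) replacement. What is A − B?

1

Under LRU: F F . F . F . . F F . F . . . . F . → 8 faults.
Under OPT: F F . F . F . . F . . F . . . . F . → 7 faults.
A − B = 8 − 7 = 1.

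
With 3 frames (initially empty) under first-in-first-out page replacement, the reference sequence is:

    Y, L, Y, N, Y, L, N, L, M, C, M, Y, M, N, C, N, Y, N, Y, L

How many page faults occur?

8

Y -> fault, frames [Y]
L -> fault, frames [Y, L]
Y -> hit
N -> fault, frames [Y, L, N]
Y -> hit
L -> hit
N -> hit
L -> hit
M -> fault, evict Y, frames [L, N, M]
C -> fault, evict L, frames [N, M, C]
M -> hit
Y -> fault, evict N, frames [M, C, Y]
M -> hit
N -> fault, evict M, frames [C, Y, N]
C -> hit
N -> hit
Y -> hit
N -> hit
Y -> hit
L -> fault, evict C, frames [Y, N, L]
Page faults: 8.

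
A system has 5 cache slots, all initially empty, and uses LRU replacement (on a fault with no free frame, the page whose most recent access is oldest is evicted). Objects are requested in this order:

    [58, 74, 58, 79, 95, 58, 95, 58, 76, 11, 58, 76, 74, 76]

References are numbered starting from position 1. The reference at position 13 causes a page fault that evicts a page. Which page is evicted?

pos 1: 58 → miss, frames (58)
pos 2: 74 → miss, frames (58 74)
pos 3: 58 → hit
pos 4: 79 → miss, frames (74 58 79)
pos 5: 95 → miss, frames (74 58 79 95)
pos 6: 58 → hit
pos 7: 95 → hit
pos 8: 58 → hit
pos 9: 76 → miss, frames (74 79 95 58 76)
pos 10: 11 → miss, evict 74, frames (79 95 58 76 11)
pos 11: 58 → hit
pos 12: 76 → hit
pos 13: 74 → miss, evict 79, frames (95 11 58 76 74)
At position 13, page 79 is evicted.

79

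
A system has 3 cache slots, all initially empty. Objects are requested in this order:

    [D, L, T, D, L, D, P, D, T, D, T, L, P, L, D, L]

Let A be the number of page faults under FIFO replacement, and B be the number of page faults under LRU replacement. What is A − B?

-2

Under FIFO: F F F . . . F F . . . F . . . . → 6 faults.
Under LRU: F F F . . . F . F . . F F . F . → 8 faults.
A − B = 6 − 8 = -2.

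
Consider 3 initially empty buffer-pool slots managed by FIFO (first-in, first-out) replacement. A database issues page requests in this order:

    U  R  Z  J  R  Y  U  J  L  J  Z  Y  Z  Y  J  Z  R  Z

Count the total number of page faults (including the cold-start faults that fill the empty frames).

U -> miss, frames {U}
R -> miss, frames {U,R}
Z -> miss, frames {U,R,Z}
J -> miss, evict U, frames {R,Z,J}
R -> hit
Y -> miss, evict R, frames {Z,J,Y}
U -> miss, evict Z, frames {J,Y,U}
J -> hit
L -> miss, evict J, frames {Y,U,L}
J -> miss, evict Y, frames {U,L,J}
Z -> miss, evict U, frames {L,J,Z}
Y -> miss, evict L, frames {J,Z,Y}
Z -> hit
Y -> hit
J -> hit
Z -> hit
R -> miss, evict J, frames {Z,Y,R}
Z -> hit
Page faults: 11.

11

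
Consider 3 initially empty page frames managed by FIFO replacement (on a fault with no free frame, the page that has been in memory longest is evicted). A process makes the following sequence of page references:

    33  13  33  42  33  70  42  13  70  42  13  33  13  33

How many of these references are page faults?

6

33: fault, frames [33]
13: fault, frames [33, 13]
33: hit
42: fault, frames [33, 13, 42]
33: hit
70: fault, evict 33, frames [13, 42, 70]
42: hit
13: hit
70: hit
42: hit
13: hit
33: fault, evict 13, frames [42, 70, 33]
13: fault, evict 42, frames [70, 33, 13]
33: hit
Page faults: 6.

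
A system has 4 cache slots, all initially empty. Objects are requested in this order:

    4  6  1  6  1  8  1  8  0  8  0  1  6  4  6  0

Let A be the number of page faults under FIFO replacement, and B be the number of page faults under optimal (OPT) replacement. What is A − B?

1

Under FIFO: F F F . . F . . F . . . . F F . → 7 faults.
Under OPT: F F F . . F . . F . . . . F . . → 6 faults.
A − B = 7 − 6 = 1.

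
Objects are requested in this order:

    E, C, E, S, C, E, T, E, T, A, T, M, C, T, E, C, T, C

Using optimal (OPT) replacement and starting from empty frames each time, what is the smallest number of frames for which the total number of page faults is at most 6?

4

f=1: 18 faults
f=2: 10 faults
f=3: 7 faults
f=4: 6 faults
f=5: 6 faults
f=6: 6 faults
Smallest f with faults ≤ 6 is 4.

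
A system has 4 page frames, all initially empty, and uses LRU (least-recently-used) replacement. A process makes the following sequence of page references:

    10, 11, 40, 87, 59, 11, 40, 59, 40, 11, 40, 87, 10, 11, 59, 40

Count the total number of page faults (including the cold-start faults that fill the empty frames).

8

10 → miss, frames (10)
11 → miss, frames (10 11)
40 → miss, frames (10 11 40)
87 → miss, frames (10 11 40 87)
59 → miss, evict 10, frames (11 40 87 59)
11 → hit
40 → hit
59 → hit
40 → hit
11 → hit
40 → hit
87 → hit
10 → miss, evict 59, frames (11 40 87 10)
11 → hit
59 → miss, evict 40, frames (87 10 11 59)
40 → miss, evict 87, frames (10 11 59 40)
Page faults: 8.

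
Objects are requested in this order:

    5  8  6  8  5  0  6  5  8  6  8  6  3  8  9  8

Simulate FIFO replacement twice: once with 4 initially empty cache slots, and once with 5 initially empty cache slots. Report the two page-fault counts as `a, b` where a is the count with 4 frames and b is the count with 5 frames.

4 frames: F F F . . F . . . . . . F . F F → 7 faults.
5 frames: F F F . . F . . . . . . F . F . → 6 faults.
6 < 7: adding a frame reduced faults, as is typical.

7, 6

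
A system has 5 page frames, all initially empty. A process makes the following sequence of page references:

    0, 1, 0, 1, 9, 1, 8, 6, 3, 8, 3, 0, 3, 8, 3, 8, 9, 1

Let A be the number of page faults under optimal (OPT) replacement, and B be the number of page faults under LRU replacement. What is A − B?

Under OPT: F F . . F . F F F . . . . . . . . . → 6 faults.
Under LRU: F F . . F . F F F . . F . . . . F F → 9 faults.
A − B = 6 − 9 = -3.

-3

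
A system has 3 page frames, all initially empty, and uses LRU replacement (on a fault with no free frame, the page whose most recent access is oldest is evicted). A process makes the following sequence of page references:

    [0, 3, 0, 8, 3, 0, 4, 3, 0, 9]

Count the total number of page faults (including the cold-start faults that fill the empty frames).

0 -> miss, frames [0]
3 -> miss, frames [0, 3]
0 -> hit
8 -> miss, frames [3, 0, 8]
3 -> hit
0 -> hit
4 -> miss, evict 8, frames [3, 0, 4]
3 -> hit
0 -> hit
9 -> miss, evict 4, frames [3, 0, 9]
Page faults: 5.

5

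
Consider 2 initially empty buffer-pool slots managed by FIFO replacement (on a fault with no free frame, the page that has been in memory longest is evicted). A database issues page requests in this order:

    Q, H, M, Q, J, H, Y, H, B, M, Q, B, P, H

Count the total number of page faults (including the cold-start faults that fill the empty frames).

Q: miss, frames {Q}
H: miss, frames {Q,H}
M: miss, evict Q, frames {H,M}
Q: miss, evict H, frames {M,Q}
J: miss, evict M, frames {Q,J}
H: miss, evict Q, frames {J,H}
Y: miss, evict J, frames {H,Y}
H: hit
B: miss, evict H, frames {Y,B}
M: miss, evict Y, frames {B,M}
Q: miss, evict B, frames {M,Q}
B: miss, evict M, frames {Q,B}
P: miss, evict Q, frames {B,P}
H: miss, evict B, frames {P,H}
Page faults: 13.

13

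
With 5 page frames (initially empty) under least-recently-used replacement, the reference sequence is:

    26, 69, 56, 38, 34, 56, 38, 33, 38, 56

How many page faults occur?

26 → fault, frames (26)
69 → fault, frames (26 69)
56 → fault, frames (26 69 56)
38 → fault, frames (26 69 56 38)
34 → fault, frames (26 69 56 38 34)
56 → hit
38 → hit
33 → fault, evict 26, frames (69 34 56 38 33)
38 → hit
56 → hit
Page faults: 6.

6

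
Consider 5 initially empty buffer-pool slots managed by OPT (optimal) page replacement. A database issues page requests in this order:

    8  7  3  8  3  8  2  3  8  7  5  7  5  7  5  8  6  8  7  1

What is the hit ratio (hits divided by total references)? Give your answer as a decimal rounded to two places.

0.65

8 → miss, frames [8]
7 → miss, frames [8, 7]
3 → miss, frames [8, 7, 3]
8 → hit
3 → hit
8 → hit
2 → miss, frames [8, 7, 3, 2]
3 → hit
8 → hit
7 → hit
5 → miss, frames [8, 7, 3, 2, 5]
7 → hit
5 → hit
7 → hit
5 → hit
8 → hit
6 → miss, evict 5, frames [8, 7, 3, 2, 6]
8 → hit
7 → hit
1 → miss, evict 6, frames [8, 7, 3, 2, 1]
Hits: 13 of 20 references → 13/20 = 0.6500.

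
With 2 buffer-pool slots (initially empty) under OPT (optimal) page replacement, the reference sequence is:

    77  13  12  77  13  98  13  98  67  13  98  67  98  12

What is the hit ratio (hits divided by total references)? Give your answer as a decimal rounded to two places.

77 → fault, frames (77)
13 → fault, frames (77 13)
12 → fault, evict 13, frames (77 12)
77 → hit
13 → fault, evict 77, frames (12 13)
98 → fault, evict 12, frames (13 98)
13 → hit
98 → hit
67 → fault, evict 98, frames (13 67)
13 → hit
98 → fault, evict 13, frames (67 98)
67 → hit
98 → hit
12 → fault, evict 98, frames (67 12)
Hits: 6 of 14 references → 6/14 = 0.4286.

0.43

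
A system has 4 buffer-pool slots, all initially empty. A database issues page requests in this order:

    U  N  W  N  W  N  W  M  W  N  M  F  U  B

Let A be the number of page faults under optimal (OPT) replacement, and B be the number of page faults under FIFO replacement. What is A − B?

Under OPT: F F F . . . . F . . . F . F → 6 faults.
Under FIFO: F F F . . . . F . . . F F F → 7 faults.
A − B = 6 − 7 = -1.

-1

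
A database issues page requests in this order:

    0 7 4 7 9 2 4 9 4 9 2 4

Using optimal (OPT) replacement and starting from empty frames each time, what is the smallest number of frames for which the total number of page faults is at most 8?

f=1: 12 faults
f=2: 7 faults
f=3: 5 faults
f=4: 5 faults
f=5: 5 faults
Smallest f with faults ≤ 8 is 2.

2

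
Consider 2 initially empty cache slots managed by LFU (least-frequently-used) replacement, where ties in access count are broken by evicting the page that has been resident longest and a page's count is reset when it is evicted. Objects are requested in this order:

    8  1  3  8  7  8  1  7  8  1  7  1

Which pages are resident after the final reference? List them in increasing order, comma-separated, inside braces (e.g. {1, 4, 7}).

{1, 8}

8 → miss, frames {8}
1 → miss, frames {8,1}
3 → miss, evict 8, frames {1,3}
8 → miss, evict 1, frames {3,8}
7 → miss, evict 3, frames {8,7}
8 → hit
1 → miss, evict 7, frames {8,1}
7 → miss, evict 1, frames {8,7}
8 → hit
1 → miss, evict 7, frames {8,1}
7 → miss, evict 1, frames {8,7}
1 → miss, evict 7, frames {8,1}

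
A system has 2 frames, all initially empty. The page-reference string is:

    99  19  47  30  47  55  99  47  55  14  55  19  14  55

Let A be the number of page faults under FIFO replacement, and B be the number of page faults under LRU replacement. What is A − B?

Under FIFO: F F F F . F F F F F . F . F → 11 faults.
Under LRU: F F F F . F F F F F . F F F → 12 faults.
A − B = 11 − 12 = -1.

-1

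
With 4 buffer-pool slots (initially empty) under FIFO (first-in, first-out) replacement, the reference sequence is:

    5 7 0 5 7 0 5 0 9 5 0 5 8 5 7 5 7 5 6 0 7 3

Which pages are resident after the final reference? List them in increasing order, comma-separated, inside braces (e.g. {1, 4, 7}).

{0, 3, 6, 7}

5 → miss, frames {5}
7 → miss, frames {5,7}
0 → miss, frames {5,7,0}
5 → hit
7 → hit
0 → hit
5 → hit
0 → hit
9 → miss, frames {5,7,0,9}
5 → hit
0 → hit
5 → hit
8 → miss, evict 5, frames {7,0,9,8}
5 → miss, evict 7, frames {0,9,8,5}
7 → miss, evict 0, frames {9,8,5,7}
5 → hit
7 → hit
5 → hit
6 → miss, evict 9, frames {8,5,7,6}
0 → miss, evict 8, frames {5,7,6,0}
7 → hit
3 → miss, evict 5, frames {7,6,0,3}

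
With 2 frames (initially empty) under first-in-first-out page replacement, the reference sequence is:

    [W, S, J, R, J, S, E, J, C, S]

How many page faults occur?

W: fault, frames {W}
S: fault, frames {W,S}
J: fault, evict W, frames {S,J}
R: fault, evict S, frames {J,R}
J: hit
S: fault, evict J, frames {R,S}
E: fault, evict R, frames {S,E}
J: fault, evict S, frames {E,J}
C: fault, evict E, frames {J,C}
S: fault, evict J, frames {C,S}
Page faults: 9.

9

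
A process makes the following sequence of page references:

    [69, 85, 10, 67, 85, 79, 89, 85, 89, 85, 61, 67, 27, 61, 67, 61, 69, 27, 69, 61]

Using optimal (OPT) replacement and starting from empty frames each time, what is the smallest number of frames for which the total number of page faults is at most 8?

4

f=1: 20 faults
f=2: 13 faults
f=3: 9 faults
f=4: 8 faults
f=5: 8 faults
f=6: 8 faults
f=7: 8 faults
f=8: 8 faults
Smallest f with faults ≤ 8 is 4.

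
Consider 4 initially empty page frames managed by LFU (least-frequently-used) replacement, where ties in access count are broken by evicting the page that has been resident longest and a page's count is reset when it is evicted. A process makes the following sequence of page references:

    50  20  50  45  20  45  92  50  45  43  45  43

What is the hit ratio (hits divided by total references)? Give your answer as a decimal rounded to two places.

0.58

50 → fault, frames (50)
20 → fault, frames (50 20)
50 → hit
45 → fault, frames (50 20 45)
20 → hit
45 → hit
92 → fault, frames (50 20 45 92)
50 → hit
45 → hit
43 → fault, evict 92, frames (50 20 45 43)
45 → hit
43 → hit
Hits: 7 of 12 references → 7/12 = 0.5833.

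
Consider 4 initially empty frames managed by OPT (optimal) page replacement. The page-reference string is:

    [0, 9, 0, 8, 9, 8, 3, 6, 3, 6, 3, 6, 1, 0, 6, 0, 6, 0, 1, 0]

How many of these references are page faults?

0: fault, frames {0}
9: fault, frames {0,9}
0: hit
8: fault, frames {0,9,8}
9: hit
8: hit
3: fault, frames {0,9,8,3}
6: fault, evict 8, frames {0,9,3,6}
3: hit
6: hit
3: hit
6: hit
1: fault, evict 3, frames {0,9,6,1}
0: hit
6: hit
0: hit
6: hit
0: hit
1: hit
0: hit
Page faults: 6.

6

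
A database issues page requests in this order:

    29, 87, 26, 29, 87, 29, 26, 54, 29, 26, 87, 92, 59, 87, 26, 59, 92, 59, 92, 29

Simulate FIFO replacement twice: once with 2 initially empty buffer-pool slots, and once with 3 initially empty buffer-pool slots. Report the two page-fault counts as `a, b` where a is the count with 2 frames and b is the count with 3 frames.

2 frames: F F F F F . F F F F F F F F F F F . . F → 17 faults.
3 frames: F F F . . . . F F . F F F . F . . . . F → 10 faults.
10 < 17: adding a frame reduced faults, as is typical.

17, 10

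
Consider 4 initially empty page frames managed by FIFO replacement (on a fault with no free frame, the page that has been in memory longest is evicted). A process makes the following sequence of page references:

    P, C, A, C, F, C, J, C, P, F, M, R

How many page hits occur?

P -> miss, frames {P}
C -> miss, frames {P,C}
A -> miss, frames {P,C,A}
C -> hit
F -> miss, frames {P,C,A,F}
C -> hit
J -> miss, evict P, frames {C,A,F,J}
C -> hit
P -> miss, evict C, frames {A,F,J,P}
F -> hit
M -> miss, evict A, frames {F,J,P,M}
R -> miss, evict F, frames {J,P,M,R}
Hits: 4.

4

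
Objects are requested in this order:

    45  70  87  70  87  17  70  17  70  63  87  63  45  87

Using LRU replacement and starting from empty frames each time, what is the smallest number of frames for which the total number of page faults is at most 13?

2

f=1: 14 faults
f=2: 9 faults
f=3: 7 faults
f=4: 6 faults
f=5: 5 faults
Smallest f with faults ≤ 13 is 2.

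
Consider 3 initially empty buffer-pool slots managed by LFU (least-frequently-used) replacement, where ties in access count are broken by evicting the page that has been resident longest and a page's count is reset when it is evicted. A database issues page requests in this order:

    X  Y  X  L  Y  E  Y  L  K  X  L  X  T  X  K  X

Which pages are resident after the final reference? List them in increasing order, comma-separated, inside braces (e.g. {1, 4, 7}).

{K, X, Y}

X -> fault, frames (X)
Y -> fault, frames (X Y)
X -> hit
L -> fault, frames (X Y L)
Y -> hit
E -> fault, evict L, frames (X Y E)
Y -> hit
L -> fault, evict E, frames (X Y L)
K -> fault, evict L, frames (X Y K)
X -> hit
L -> fault, evict K, frames (X Y L)
X -> hit
T -> fault, evict L, frames (X Y T)
X -> hit
K -> fault, evict T, frames (X Y K)
X -> hit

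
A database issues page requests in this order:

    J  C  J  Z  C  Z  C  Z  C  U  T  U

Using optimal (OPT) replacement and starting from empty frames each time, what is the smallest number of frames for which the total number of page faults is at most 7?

2

f=1: 12 faults
f=2: 5 faults
f=3: 5 faults
f=4: 5 faults
f=5: 5 faults
Smallest f with faults ≤ 7 is 2.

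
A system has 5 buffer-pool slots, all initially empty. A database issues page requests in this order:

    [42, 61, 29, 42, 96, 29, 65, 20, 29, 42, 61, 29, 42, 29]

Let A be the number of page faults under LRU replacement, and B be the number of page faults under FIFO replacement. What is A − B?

Under LRU: F F F . F . F F . . F . . . → 7 faults.
Under FIFO: F F F . F . F F . F F F . . → 9 faults.
A − B = 7 − 9 = -2.

-2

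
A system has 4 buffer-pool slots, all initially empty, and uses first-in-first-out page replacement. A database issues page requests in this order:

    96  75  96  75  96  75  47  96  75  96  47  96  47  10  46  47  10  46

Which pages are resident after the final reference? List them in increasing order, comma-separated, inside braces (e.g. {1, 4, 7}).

{10, 46, 47, 75}

96: fault, frames (96)
75: fault, frames (96 75)
96: hit
75: hit
96: hit
75: hit
47: fault, frames (96 75 47)
96: hit
75: hit
96: hit
47: hit
96: hit
47: hit
10: fault, frames (96 75 47 10)
46: fault, evict 96, frames (75 47 10 46)
47: hit
10: hit
46: hit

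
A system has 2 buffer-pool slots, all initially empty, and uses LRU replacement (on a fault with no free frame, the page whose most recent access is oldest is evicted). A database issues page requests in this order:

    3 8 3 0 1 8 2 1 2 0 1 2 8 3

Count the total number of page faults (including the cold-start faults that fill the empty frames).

3 -> fault, frames (3)
8 -> fault, frames (3 8)
3 -> hit
0 -> fault, evict 8, frames (3 0)
1 -> fault, evict 3, frames (0 1)
8 -> fault, evict 0, frames (1 8)
2 -> fault, evict 1, frames (8 2)
1 -> fault, evict 8, frames (2 1)
2 -> hit
0 -> fault, evict 1, frames (2 0)
1 -> fault, evict 2, frames (0 1)
2 -> fault, evict 0, frames (1 2)
8 -> fault, evict 1, frames (2 8)
3 -> fault, evict 2, frames (8 3)
Page faults: 12.

12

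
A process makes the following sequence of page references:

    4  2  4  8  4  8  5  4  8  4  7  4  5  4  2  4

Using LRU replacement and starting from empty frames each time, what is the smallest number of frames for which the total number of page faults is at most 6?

4

f=1: 16 faults
f=2: 9 faults
f=3: 7 faults
f=4: 6 faults
f=5: 5 faults
Smallest f with faults ≤ 6 is 4.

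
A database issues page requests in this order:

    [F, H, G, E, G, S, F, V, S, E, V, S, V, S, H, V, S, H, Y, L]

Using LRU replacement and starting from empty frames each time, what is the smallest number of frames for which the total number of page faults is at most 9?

f=1: 20 faults
f=2: 17 faults
f=3: 11 faults
f=4: 11 faults
f=5: 9 faults
f=6: 8 faults
f=7: 8 faults
f=8: 8 faults
Smallest f with faults ≤ 9 is 5.

5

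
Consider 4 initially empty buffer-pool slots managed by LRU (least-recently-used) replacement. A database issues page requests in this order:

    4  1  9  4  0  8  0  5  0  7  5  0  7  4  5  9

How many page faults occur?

9

4 → miss, frames {4}
1 → miss, frames {4,1}
9 → miss, frames {4,1,9}
4 → hit
0 → miss, frames {1,9,4,0}
8 → miss, evict 1, frames {9,4,0,8}
0 → hit
5 → miss, evict 9, frames {4,8,0,5}
0 → hit
7 → miss, evict 4, frames {8,5,0,7}
5 → hit
0 → hit
7 → hit
4 → miss, evict 8, frames {5,0,7,4}
5 → hit
9 → miss, evict 0, frames {7,4,5,9}
Page faults: 9.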